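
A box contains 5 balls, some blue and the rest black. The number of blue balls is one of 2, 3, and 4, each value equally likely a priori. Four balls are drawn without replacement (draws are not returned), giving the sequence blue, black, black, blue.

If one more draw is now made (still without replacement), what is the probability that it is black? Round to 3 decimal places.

For each hypothesis, P(data | H) works out to: P(data | r = 2) = (2/5)(3/4)(2/3)(1/2) = 1/10; P(data | r = 3) = (3/5)(2/4)(1/3)(2/2) = 1/10; P(data | r = 4) = (4/5)(1/4)(0/3) = 0.
Weighting by the prior gives 1/3 · 1/10 = 1/30, 1/3 · 1/10 = 1/30, 1/3 · 0 = 0; these sum to 1/15.
Normalising, the posterior is P(r = 2 | data) = 1/2, P(r = 3 | data) = 1/2, P(r = 4 | data) = 0.
Averaging over the posterior, P(black next | data) = (1)(1/2) + (0)(1/2) = 1/2.

0.500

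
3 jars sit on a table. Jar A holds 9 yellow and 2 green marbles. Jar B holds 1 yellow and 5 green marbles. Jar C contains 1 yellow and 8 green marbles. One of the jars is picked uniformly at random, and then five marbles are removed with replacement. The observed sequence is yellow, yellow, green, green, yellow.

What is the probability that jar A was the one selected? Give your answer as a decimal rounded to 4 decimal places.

For each hypothesis, P(data | H) works out to: P(data | jar A) = (9/11)(9/11)(2/11)(2/11)(9/11) = 0.018106; P(data | jar B) = (1/6)(1/6)(5/6)(5/6)(1/6) = 0.003215; P(data | jar C) = (1/9)(1/9)(8/9)(8/9)(1/9) = 0.0010838.
The prior-weighted likelihoods are 1/3 · 0.018106 = 0.0060354, 1/3 · 0.003215 = 0.0010717, 1/3 · 0.0010838 = 0.00036128; these sum to 0.0074683.
Hence P(jar A | data) = (0.0060354) / (0.0074683) = 0.80813.

0.8081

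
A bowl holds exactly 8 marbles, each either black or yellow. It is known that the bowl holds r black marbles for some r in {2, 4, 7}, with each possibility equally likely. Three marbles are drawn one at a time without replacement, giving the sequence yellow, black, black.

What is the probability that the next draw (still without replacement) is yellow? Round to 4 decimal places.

0.4000

Compute the likelihood of the observed sequence for each case: P(data | r = 2) = (6/8)(2/7)(1/6) = 1/28; P(data | r = 4) = (4/8)(4/7)(3/6) = 1/7; P(data | r = 7) = (1/8)(7/7)(6/6) = 1/8.
Multiplying each by its prior: 1/3 · 1/28 = 1/84, 1/3 · 1/7 = 1/21, 1/3 · 1/8 = 1/24; with total 17/168.
Normalising, the posterior is P(r = 2 | data) = 2/17, P(r = 4 | data) = 8/17, P(r = 7 | data) = 7/17.
The predictive probability is P(yellow next | data) = (1)(2/17) + (3/5)(8/17) + (0)(7/17) = 2/5.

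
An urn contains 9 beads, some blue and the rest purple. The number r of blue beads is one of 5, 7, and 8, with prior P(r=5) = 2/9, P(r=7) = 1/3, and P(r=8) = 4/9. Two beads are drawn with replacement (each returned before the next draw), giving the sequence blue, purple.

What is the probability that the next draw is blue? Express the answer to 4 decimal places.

The likelihood of the observed sequence under each hypothesis: P(data | r = 5) = (5/9)(4/9) = 20/81; P(data | r = 7) = (7/9)(2/9) = 14/81; P(data | r = 8) = (8/9)(1/9) = 8/81.
Weighting by the prior gives 2/9 · 20/81 = 40/729, 1/3 · 14/81 = 14/243, 4/9 · 8/81 = 32/729; summing to 38/243.
Normalising, the posterior is P(r = 5 | data) = 20/57, P(r = 7 | data) = 7/19, P(r = 8 | data) = 16/57.
The predictive probability is P(blue next | data) = (5/9)(20/57) + (7/9)(7/19) + (8/9)(16/57) = 125/171.

0.7310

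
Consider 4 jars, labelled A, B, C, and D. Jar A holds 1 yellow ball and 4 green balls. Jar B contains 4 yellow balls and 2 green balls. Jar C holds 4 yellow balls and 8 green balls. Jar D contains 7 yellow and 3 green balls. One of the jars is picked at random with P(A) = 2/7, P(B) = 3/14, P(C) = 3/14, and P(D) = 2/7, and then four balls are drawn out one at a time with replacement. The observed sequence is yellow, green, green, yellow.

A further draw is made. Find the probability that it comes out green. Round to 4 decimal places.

Compute the likelihood of the observed sequence for each case: P(data | jar A) = (1/5)(4/5)(4/5)(1/5) = 0.0256; P(data | jar B) = (4/6)(2/6)(2/6)(4/6) = 0.049383; P(data | jar C) = (4/12)(8/12)(8/12)(4/12) = 0.049383; P(data | jar D) = (7/10)(3/10)(3/10)(7/10) = 0.0441.
Weighting by the prior gives 2/7 · 0.0256 = 0.0073143, 3/14 · 0.049383 = 0.010582, 3/14 · 0.049383 = 0.010582, 2/7 · 0.0441 = 0.0126; with total 0.041078.
Normalising, the posterior is P(jar A | data) = 0.17806, P(jar B | data) = 0.25761, P(jar C | data) = 0.25761, P(jar D | data) = 0.30673.
So P(green next | data) = Σ P(green next | H) P(H | data) = (4/5)(0.17806) + (1/3)(0.25761) + (2/3)(0.25761) + (3/10)(0.30673) = 0.49207.

0.4921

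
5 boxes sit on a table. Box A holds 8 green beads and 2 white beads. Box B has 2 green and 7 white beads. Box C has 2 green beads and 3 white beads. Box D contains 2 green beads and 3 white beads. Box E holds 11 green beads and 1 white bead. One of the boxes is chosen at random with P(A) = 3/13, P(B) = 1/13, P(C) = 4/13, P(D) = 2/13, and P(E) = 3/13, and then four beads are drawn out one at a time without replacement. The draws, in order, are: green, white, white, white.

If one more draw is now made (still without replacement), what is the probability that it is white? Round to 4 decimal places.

0.1504

For each hypothesis, P(data | H) works out to: P(data | box A) = (8/10)(2/9)(1/8)(0/7) = 0; P(data | box B) = (2/9)(7/8)(6/7)(5/6) = 0.13889; P(data | box C) = (2/5)(3/4)(2/3)(1/2) = 0.1; P(data | box D) = (2/5)(3/4)(2/3)(1/2) = 0.1; P(data | box E) = (11/12)(1/11)(0/10) = 0.
Multiplying each by its prior: 3/13 · 0 = 0, 1/13 · 0.13889 = 0.010684, 4/13 · 0.1 = 0.030769, 2/13 · 0.1 = 0.015385, 3/13 · 0 = 0; with total 0.056838.
The posterior is then P(box A | data) = 0, P(box B | data) = 0.18797, P(box C | data) = 0.54135, P(box D | data) = 0.27068, P(box E | data) = 0.
Averaging over the posterior, P(white next | data) = (4/5)(0.18797) + (0)(0.54135) + (0)(0.27068) = 0.15038.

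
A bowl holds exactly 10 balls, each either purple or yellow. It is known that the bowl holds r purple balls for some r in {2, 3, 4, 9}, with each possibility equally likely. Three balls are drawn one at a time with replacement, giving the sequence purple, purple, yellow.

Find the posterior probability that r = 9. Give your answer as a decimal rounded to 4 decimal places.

Under each hypothesis, the probability of the observed sequence is: P(data | r = 2) = (2/10)(2/10)(8/10) = 0.032; P(data | r = 3) = (3/10)(3/10)(7/10) = 0.063; P(data | r = 4) = (4/10)(4/10)(6/10) = 0.096; P(data | r = 9) = (9/10)(9/10)(1/10) = 0.081.
Multiplying each by its prior: 1/4 · 0.032 = 0.008, 1/4 · 0.063 = 0.01575, 1/4 · 0.096 = 0.024, 1/4 · 0.081 = 0.02025; with total 0.068.
So P(r = 9 | data) = (0.02025) / (0.068) = 0.29779.

0.2978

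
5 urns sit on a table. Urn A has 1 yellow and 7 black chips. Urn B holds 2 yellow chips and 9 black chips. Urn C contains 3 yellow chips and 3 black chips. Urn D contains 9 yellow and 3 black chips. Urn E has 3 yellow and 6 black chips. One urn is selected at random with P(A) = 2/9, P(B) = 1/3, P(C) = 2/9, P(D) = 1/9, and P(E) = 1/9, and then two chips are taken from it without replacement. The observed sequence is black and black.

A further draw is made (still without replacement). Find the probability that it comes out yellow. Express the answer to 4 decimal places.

0.2788

For each hypothesis, P(data | H) works out to: P(data | urn A) = (7/8)(6/7) = 0.75; P(data | urn B) = (9/11)(8/10) = 0.65455; P(data | urn C) = (3/6)(2/5) = 0.2; P(data | urn D) = (3/12)(2/11) = 0.045455; P(data | urn E) = (6/9)(5/8) = 0.41667.
Multiplying each by its prior: 2/9 · 0.75 = 0.16667, 1/3 · 0.65455 = 0.21818, 2/9 · 0.2 = 0.044444, 1/9 · 0.045455 = 0.0050505, 1/9 · 0.41667 = 0.046296; these sum to 0.48064.
Dividing through by the total gives posterior P(urn A | data) = 0.34676, P(urn B | data) = 0.45394, P(urn C | data) = 0.092469, P(urn D | data) = 0.010508, P(urn E | data) = 0.096322.
The predictive probability is P(yellow next | data) = (1/6)(0.34676) + (2/9)(0.45394) + (3/4)(0.092469) + (9/10)(0.010508) + (3/7)(0.096322) = 0.27876.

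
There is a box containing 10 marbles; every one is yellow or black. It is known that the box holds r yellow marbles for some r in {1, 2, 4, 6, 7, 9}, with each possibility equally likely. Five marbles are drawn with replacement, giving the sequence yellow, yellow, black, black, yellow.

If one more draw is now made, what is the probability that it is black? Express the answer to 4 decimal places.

0.4176

Under each hypothesis, the probability of the observed sequence is: P(data | r = 1) = (1/10)(1/10)(9/10)(9/10)(1/10) = 0.00081; P(data | r = 2) = (2/10)(2/10)(8/10)(8/10)(2/10) = 0.00512; P(data | r = 4) = (4/10)(4/10)(6/10)(6/10)(4/10) = 0.02304; P(data | r = 6) = (6/10)(6/10)(4/10)(4/10)(6/10) = 0.03456; P(data | r = 7) = (7/10)(7/10)(3/10)(3/10)(7/10) = 0.03087; P(data | r = 9) = (9/10)(9/10)(1/10)(1/10)(9/10) = 0.00729.
Weighting by the prior gives 1/6 · 0.00081 = 0.000135, 1/6 · 0.00512 = 0.00085333, 1/6 · 0.02304 = 0.00384, 1/6 · 0.03456 = 0.00576, 1/6 · 0.03087 = 0.005145, 1/6 · 0.00729 = 0.001215; these sum to 0.016948.
Normalising, the posterior is P(r = 1 | data) = 0.0079654, P(r = 2 | data) = 0.050349, P(r = 4 | data) = 0.22657, P(r = 6 | data) = 0.33986, P(r = 7 | data) = 0.30357, P(r = 9 | data) = 0.071688.
The predictive probability is P(black next | data) = (9/10)(0.0079654) + (4/5)(0.050349) + (3/5)(0.22657) + (2/5)(0.33986) + (3/10)(0.30357) + (1/10)(0.071688) = 0.41757.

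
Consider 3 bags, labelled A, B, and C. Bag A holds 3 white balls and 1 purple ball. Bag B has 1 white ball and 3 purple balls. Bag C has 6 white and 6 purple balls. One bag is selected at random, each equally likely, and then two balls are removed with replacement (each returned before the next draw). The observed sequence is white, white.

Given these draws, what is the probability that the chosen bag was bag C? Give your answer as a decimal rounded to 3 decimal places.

0.286

Compute the likelihood of the observed sequence for each case: P(data | bag A) = (3/4)(3/4) = 9/16; P(data | bag B) = (1/4)(1/4) = 1/16; P(data | bag C) = (6/12)(6/12) = 1/4.
The prior-weighted likelihoods are 1/3 · 9/16 = 3/16, 1/3 · 1/16 = 1/48, 1/3 · 1/4 = 1/12; these sum to 7/24.
By Bayes' rule, P(bag C | data) = (1/12) / (7/24) = 2/7.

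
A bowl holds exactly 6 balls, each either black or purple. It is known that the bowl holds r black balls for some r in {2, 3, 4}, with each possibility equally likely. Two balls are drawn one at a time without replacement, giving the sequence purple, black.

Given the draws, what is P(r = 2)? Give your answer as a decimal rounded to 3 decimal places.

0.320

Under each hypothesis, the probability of the observed sequence is: P(data | r = 2) = (4/6)(2/5) = 4/15; P(data | r = 3) = (3/6)(3/5) = 3/10; P(data | r = 4) = (2/6)(4/5) = 4/15.
Weighting by the prior gives 1/3 · 4/15 = 4/45, 1/3 · 3/10 = 1/10, 1/3 · 4/15 = 4/45; these sum to 5/18.
So P(r = 2 | data) = (4/45) / (5/18) = 8/25.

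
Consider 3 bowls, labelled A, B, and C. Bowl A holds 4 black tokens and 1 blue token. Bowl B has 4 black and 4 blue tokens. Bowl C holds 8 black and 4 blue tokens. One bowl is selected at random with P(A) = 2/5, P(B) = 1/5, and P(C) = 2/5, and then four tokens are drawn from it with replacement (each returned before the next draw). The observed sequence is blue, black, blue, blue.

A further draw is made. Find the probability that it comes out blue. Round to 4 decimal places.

Under each hypothesis, the probability of the observed sequence is: P(data | bowl A) = (1/5)(4/5)(1/5)(1/5) = 0.0064; P(data | bowl B) = (4/8)(4/8)(4/8)(4/8) = 0.0625; P(data | bowl C) = (4/12)(8/12)(4/12)(4/12) = 0.024691.
Weighting by the prior gives 2/5 · 0.0064 = 0.00256, 1/5 · 0.0625 = 0.0125, 2/5 · 0.024691 = 0.0098765; with total 0.024937.
Dividing through by the total gives posterior P(bowl A | data) = 0.10266, P(bowl B | data) = 0.50127, P(bowl C | data) = 0.39607.
So P(blue next | data) = Σ P(blue next | H) P(H | data) = (1/5)(0.10266) + (1/2)(0.50127) + (1/3)(0.39607) = 0.40319.

0.4032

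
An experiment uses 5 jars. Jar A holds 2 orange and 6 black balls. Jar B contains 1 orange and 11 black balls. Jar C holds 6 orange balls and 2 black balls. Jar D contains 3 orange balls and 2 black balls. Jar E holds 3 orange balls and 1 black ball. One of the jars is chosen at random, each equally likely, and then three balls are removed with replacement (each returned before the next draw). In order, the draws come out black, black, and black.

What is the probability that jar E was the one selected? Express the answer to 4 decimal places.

The likelihood of the observed sequence under each hypothesis: P(data | jar A) = (6/8)(6/8)(6/8) = 0.42188; P(data | jar B) = (11/12)(11/12)(11/12) = 0.77025; P(data | jar C) = (2/8)(2/8)(2/8) = 0.015625; P(data | jar D) = (2/5)(2/5)(2/5) = 0.064; P(data | jar E) = (1/4)(1/4)(1/4) = 0.015625.
The prior-weighted likelihoods are 1/5 · 0.42188 = 0.084375, 1/5 · 0.77025 = 0.15405, 1/5 · 0.015625 = 0.003125, 1/5 · 0.064 = 0.0128, 1/5 · 0.015625 = 0.003125; these sum to 0.25748.
Hence P(jar E | data) = (0.003125) / (0.25748) = 0.012137.

0.0121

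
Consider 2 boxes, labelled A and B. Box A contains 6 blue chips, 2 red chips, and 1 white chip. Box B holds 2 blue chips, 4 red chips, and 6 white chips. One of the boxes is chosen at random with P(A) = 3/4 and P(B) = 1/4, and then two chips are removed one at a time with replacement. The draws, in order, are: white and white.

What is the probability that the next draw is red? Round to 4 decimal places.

0.3190

For each hypothesis, P(data | H) works out to: P(data | box A) = (1/9)(1/9) = 1/81; P(data | box B) = (6/12)(6/12) = 1/4.
Weighting by the prior gives 3/4 · 1/81 = 1/108, 1/4 · 1/4 = 1/16; these sum to 31/432.
The posterior is then P(box A | data) = 4/31, P(box B | data) = 27/31.
So P(red next | data) = Σ P(red next | H) P(H | data) = (2/9)(4/31) + (1/3)(27/31) = 89/279.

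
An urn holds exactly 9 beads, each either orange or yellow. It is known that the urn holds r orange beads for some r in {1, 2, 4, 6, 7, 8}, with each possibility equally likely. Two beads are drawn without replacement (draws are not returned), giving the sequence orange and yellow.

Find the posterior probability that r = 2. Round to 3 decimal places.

For each hypothesis, P(data | H) works out to: P(data | r = 1) = (1/9)(8/8) = 1/9; P(data | r = 2) = (2/9)(7/8) = 7/36; P(data | r = 4) = (4/9)(5/8) = 5/18; P(data | r = 6) = (6/9)(3/8) = 1/4; P(data | r = 7) = (7/9)(2/8) = 7/36; P(data | r = 8) = (8/9)(1/8) = 1/9.
Multiplying each by its prior: 1/6 · 1/9 = 1/54, 1/6 · 7/36 = 7/216, 1/6 · 5/18 = 5/108, 1/6 · 1/4 = 1/24, 1/6 · 7/36 = 7/216, 1/6 · 1/9 = 1/54; with total 41/216.
Hence P(r = 2 | data) = (7/216) / (41/216) = 7/41.

0.171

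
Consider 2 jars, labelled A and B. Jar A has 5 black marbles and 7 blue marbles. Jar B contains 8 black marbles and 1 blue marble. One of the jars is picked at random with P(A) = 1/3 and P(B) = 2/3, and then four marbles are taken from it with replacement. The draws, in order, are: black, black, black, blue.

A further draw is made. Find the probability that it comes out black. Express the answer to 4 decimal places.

For each hypothesis, P(data | H) works out to: P(data | jar A) = (5/12)(5/12)(5/12)(7/12) = 0.042197; P(data | jar B) = (8/9)(8/9)(8/9)(1/9) = 0.078037.
Weighting by the prior gives 1/3 · 0.042197 = 0.014066, 2/3 · 0.078037 = 0.052025; these sum to 0.06609.
Dividing through by the total gives posterior P(jar A | data) = 0.21283, P(jar B | data) = 0.78717.
So P(black next | data) = Σ P(black next | H) P(H | data) = (5/12)(0.21283) + (8/9)(0.78717) = 0.78839.

0.7884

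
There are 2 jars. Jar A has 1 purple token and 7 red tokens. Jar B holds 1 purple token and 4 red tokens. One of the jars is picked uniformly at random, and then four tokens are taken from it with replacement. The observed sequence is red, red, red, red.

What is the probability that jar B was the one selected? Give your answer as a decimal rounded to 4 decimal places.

Compute the likelihood of the observed sequence for each case: P(data | jar A) = (7/8)(7/8)(7/8)(7/8) = 0.58618; P(data | jar B) = (4/5)(4/5)(4/5)(4/5) = 0.4096.
The prior-weighted likelihoods are 1/2 · 0.58618 = 0.29309, 1/2 · 0.4096 = 0.2048; these sum to 0.49789.
So P(jar B | data) = (0.2048) / (0.49789) = 0.41134.

0.4113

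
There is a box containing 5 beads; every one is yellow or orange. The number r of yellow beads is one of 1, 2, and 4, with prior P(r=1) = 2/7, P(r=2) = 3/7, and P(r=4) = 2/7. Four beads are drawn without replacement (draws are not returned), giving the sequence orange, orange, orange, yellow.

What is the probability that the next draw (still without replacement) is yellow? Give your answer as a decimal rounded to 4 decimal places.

The likelihood of the observed sequence under each hypothesis: P(data | r = 1) = (4/5)(3/4)(2/3)(1/2) = 1/5; P(data | r = 2) = (3/5)(2/4)(1/3)(2/2) = 1/10; P(data | r = 4) = (1/5)(0/4) = 0.
Weighting by the prior gives 2/7 · 1/5 = 2/35, 3/7 · 1/10 = 3/70, 2/7 · 0 = 0; with total 1/10.
The posterior is then P(r = 1 | data) = 4/7, P(r = 2 | data) = 3/7, P(r = 4 | data) = 0.
So P(yellow next | data) = Σ P(yellow next | H) P(H | data) = (0)(4/7) + (1)(3/7) = 3/7.

0.4286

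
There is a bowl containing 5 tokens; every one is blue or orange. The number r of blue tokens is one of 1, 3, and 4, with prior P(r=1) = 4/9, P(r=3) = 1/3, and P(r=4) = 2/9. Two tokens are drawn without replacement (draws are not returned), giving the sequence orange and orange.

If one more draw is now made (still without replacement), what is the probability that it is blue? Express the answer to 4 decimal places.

Under each hypothesis, the probability of the observed sequence is: P(data | r = 1) = (4/5)(3/4) = 3/5; P(data | r = 3) = (2/5)(1/4) = 1/10; P(data | r = 4) = (1/5)(0/4) = 0.
Multiplying each by its prior: 4/9 · 3/5 = 4/15, 1/3 · 1/10 = 1/30, 2/9 · 0 = 0; summing to 3/10.
The posterior is then P(r = 1 | data) = 8/9, P(r = 3 | data) = 1/9, P(r = 4 | data) = 0.
So P(blue next | data) = Σ P(blue next | H) P(H | data) = (1/3)(8/9) + (1)(1/9) = 11/27.

0.4074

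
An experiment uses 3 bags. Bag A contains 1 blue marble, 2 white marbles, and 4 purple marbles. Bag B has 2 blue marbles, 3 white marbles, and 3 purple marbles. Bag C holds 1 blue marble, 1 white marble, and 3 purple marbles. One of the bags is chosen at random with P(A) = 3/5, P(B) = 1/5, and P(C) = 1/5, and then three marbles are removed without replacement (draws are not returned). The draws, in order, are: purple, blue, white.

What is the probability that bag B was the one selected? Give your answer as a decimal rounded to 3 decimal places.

0.246

The likelihood of the observed sequence under each hypothesis: P(data | bag A) = (4/7)(1/6)(2/5) = 0.038095; P(data | bag B) = (3/8)(2/7)(3/6) = 0.053571; P(data | bag C) = (3/5)(1/4)(1/3) = 0.05.
The prior-weighted likelihoods are 3/5 · 0.038095 = 0.022857, 1/5 · 0.053571 = 0.010714, 1/5 · 0.05 = 0.01; these sum to 0.043571.
So P(bag B | data) = (0.010714) / (0.043571) = 0.2459.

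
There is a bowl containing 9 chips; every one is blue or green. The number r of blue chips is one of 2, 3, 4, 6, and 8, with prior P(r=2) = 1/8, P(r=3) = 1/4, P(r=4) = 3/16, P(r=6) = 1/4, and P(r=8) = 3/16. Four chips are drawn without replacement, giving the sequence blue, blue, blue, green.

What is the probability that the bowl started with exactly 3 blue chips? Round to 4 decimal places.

The likelihood of the observed sequence under each hypothesis: P(data | r = 2) = (2/9)(1/8)(0/7) = 0; P(data | r = 3) = (3/9)(2/8)(1/7)(6/6) = 1/84; P(data | r = 4) = (4/9)(3/8)(2/7)(5/6) = 5/126; P(data | r = 6) = (6/9)(5/8)(4/7)(3/6) = 5/42; P(data | r = 8) = (8/9)(7/8)(6/7)(1/6) = 1/9.
Weighting by the prior gives 1/8 · 0 = 0, 1/4 · 1/84 = 1/336, 3/16 · 5/126 = 5/672, 1/4 · 5/42 = 5/168, 3/16 · 1/9 = 1/48; summing to 41/672.
Therefore the posterior P(r = 3 | data) = (1/336) / (41/672) = 2/41.

0.0488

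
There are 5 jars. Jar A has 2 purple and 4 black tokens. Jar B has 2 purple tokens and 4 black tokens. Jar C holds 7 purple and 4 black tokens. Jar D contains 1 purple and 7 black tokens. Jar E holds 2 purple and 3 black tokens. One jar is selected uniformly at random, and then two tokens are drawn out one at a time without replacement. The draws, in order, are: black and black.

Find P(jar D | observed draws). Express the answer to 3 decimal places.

0.383

Under each hypothesis, the probability of the observed sequence is: P(data | jar A) = (4/6)(3/5) = 0.4; P(data | jar B) = (4/6)(3/5) = 0.4; P(data | jar C) = (4/11)(3/10) = 0.10909; P(data | jar D) = (7/8)(6/7) = 0.75; P(data | jar E) = (3/5)(2/4) = 0.3.
Weighting by the prior gives 1/5 · 0.4 = 0.08, 1/5 · 0.4 = 0.08, 1/5 · 0.10909 = 0.021818, 1/5 · 0.75 = 0.15, 1/5 · 0.3 = 0.06; with total 0.39182.
Therefore the posterior P(jar D | data) = (0.15) / (0.39182) = 0.38283.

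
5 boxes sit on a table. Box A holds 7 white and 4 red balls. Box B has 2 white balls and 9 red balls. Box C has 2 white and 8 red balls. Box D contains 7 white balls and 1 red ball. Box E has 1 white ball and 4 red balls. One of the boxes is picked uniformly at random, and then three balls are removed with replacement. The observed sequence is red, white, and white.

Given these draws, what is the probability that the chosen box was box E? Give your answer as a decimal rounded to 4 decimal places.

The likelihood of the observed sequence under each hypothesis: P(data | box A) = (4/11)(7/11)(7/11) = 0.14726; P(data | box B) = (9/11)(2/11)(2/11) = 0.027047; P(data | box C) = (8/10)(2/10)(2/10) = 0.032; P(data | box D) = (1/8)(7/8)(7/8) = 0.095703; P(data | box E) = (4/5)(1/5)(1/5) = 0.032.
Weighting by the prior gives 1/5 · 0.14726 = 0.029452, 1/5 · 0.027047 = 0.0054095, 1/5 · 0.032 = 0.0064, 1/5 · 0.095703 = 0.019141, 1/5 · 0.032 = 0.0064; summing to 0.066802.
Therefore the posterior P(box E | data) = (0.0064) / (0.066802) = 0.095806.

0.0958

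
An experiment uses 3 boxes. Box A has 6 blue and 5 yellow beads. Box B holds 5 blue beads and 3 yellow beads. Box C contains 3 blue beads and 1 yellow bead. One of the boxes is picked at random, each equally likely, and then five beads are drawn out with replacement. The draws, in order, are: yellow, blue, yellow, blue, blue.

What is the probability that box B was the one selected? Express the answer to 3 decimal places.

Compute the likelihood of the observed sequence for each case: P(data | box A) = (5/11)(6/11)(5/11)(6/11)(6/11) = 0.03353; P(data | box B) = (3/8)(5/8)(3/8)(5/8)(5/8) = 0.034332; P(data | box C) = (1/4)(3/4)(1/4)(3/4)(3/4) = 0.026367.
Multiplying each by its prior: 1/3 · 0.03353 = 0.011177, 1/3 · 0.034332 = 0.011444, 1/3 · 0.026367 = 0.0087891; these sum to 0.03141.
So P(box B | data) = (0.011444) / (0.03141) = 0.36435.

0.364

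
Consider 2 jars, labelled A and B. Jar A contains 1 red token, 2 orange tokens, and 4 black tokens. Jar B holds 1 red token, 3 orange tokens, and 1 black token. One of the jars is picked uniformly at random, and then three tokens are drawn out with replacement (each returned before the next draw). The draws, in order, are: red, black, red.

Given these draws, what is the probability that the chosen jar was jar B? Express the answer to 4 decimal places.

0.4069

The likelihood of the observed sequence under each hypothesis: P(data | jar A) = (1/7)(4/7)(1/7) = 0.011662; P(data | jar B) = (1/5)(1/5)(1/5) = 0.008.
The prior-weighted likelihoods are 1/2 · 0.011662 = 0.0058309, 1/2 · 0.008 = 0.004; with total 0.0098309.
Therefore the posterior P(jar B | data) = (0.004) / (0.0098309) = 0.40688.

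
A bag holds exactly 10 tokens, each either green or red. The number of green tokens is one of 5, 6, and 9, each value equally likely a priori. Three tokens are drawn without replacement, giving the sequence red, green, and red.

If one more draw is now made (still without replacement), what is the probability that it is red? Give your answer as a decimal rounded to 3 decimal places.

0.369

For each hypothesis, P(data | H) works out to: P(data | r = 5) = (5/10)(5/9)(4/8) = 5/36; P(data | r = 6) = (4/10)(6/9)(3/8) = 1/10; P(data | r = 9) = (1/10)(9/9)(0/8) = 0.
The prior-weighted likelihoods are 1/3 · 5/36 = 5/108, 1/3 · 1/10 = 1/30, 1/3 · 0 = 0; summing to 43/540.
The posterior is then P(r = 5 | data) = 25/43, P(r = 6 | data) = 18/43, P(r = 9 | data) = 0.
So P(red next | data) = Σ P(red next | H) P(H | data) = (3/7)(25/43) + (2/7)(18/43) = 111/301.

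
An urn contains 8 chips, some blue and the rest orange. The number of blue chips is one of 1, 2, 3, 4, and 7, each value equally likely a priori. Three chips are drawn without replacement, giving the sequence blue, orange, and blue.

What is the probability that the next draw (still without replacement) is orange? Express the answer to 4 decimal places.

The likelihood of the observed sequence under each hypothesis: P(data | r = 1) = (1/8)(7/7)(0/6) = 0; P(data | r = 2) = (2/8)(6/7)(1/6) = 1/28; P(data | r = 3) = (3/8)(5/7)(2/6) = 5/56; P(data | r = 4) = (4/8)(4/7)(3/6) = 1/7; P(data | r = 7) = (7/8)(1/7)(6/6) = 1/8.
The prior-weighted likelihoods are 1/5 · 0 = 0, 1/5 · 1/28 = 1/140, 1/5 · 5/56 = 1/56, 1/5 · 1/7 = 1/35, 1/5 · 1/8 = 1/40; summing to 11/140.
Normalising, the posterior is P(r = 1 | data) = 0, P(r = 2 | data) = 1/11, P(r = 3 | data) = 5/22, P(r = 4 | data) = 4/11, P(r = 7 | data) = 7/22.
Averaging over the posterior, P(orange next | data) = (1)(1/11) + (4/5)(5/22) + (3/5)(4/11) + (0)(7/22) = 27/55.

0.4909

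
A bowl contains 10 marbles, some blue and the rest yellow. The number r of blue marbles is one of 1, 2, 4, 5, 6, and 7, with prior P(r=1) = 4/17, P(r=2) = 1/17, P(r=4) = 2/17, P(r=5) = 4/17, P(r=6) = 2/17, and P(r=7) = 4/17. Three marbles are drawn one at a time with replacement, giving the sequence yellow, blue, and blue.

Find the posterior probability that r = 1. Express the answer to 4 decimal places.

Compute the likelihood of the observed sequence for each case: P(data | r = 1) = (9/10)(1/10)(1/10) = 0.009; P(data | r = 2) = (8/10)(2/10)(2/10) = 0.032; P(data | r = 4) = (6/10)(4/10)(4/10) = 0.096; P(data | r = 5) = (5/10)(5/10)(5/10) = 0.125; P(data | r = 6) = (4/10)(6/10)(6/10) = 0.144; P(data | r = 7) = (3/10)(7/10)(7/10) = 0.147.
Multiplying each by its prior: 4/17 · 0.009 = 0.0021176, 1/17 · 0.032 = 0.0018824, 2/17 · 0.096 = 0.011294, 4/17 · 0.125 = 0.029412, 2/17 · 0.144 = 0.016941, 4/17 · 0.147 = 0.034588; these sum to 0.096235.
So P(r = 1 | data) = (0.0021176) / (0.096235) = 0.022005.

0.0220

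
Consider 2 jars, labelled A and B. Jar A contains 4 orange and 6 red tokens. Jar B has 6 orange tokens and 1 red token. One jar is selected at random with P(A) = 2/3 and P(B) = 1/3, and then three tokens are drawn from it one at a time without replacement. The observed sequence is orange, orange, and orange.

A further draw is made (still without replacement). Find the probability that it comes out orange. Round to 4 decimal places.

The likelihood of the observed sequence under each hypothesis: P(data | jar A) = (4/10)(3/9)(2/8) = 1/30; P(data | jar B) = (6/7)(5/6)(4/5) = 4/7.
Weighting by the prior gives 2/3 · 1/30 = 1/45, 1/3 · 4/7 = 4/21; with total 67/315.
Normalising, the posterior is P(jar A | data) = 7/67, P(jar B | data) = 60/67.
Averaging over the posterior, P(orange next | data) = (1/7)(7/67) + (3/4)(60/67) = 46/67.

0.6866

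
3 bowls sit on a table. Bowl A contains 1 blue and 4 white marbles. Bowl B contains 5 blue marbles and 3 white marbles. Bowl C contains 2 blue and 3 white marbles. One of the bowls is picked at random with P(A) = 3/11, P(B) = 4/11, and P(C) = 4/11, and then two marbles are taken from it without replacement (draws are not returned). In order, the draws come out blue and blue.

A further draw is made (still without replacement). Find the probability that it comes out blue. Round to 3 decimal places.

0.391

Under each hypothesis, the probability of the observed sequence is: P(data | bowl A) = (1/5)(0/4) = 0; P(data | bowl B) = (5/8)(4/7) = 5/14; P(data | bowl C) = (2/5)(1/4) = 1/10.
The prior-weighted likelihoods are 3/11 · 0 = 0, 4/11 · 5/14 = 10/77, 4/11 · 1/10 = 2/55; summing to 64/385.
Dividing through by the total gives posterior P(bowl A | data) = 0, P(bowl B | data) = 25/32, P(bowl C | data) = 7/32.
So P(blue next | data) = Σ P(blue next | H) P(H | data) = (1/2)(25/32) + (0)(7/32) = 25/64.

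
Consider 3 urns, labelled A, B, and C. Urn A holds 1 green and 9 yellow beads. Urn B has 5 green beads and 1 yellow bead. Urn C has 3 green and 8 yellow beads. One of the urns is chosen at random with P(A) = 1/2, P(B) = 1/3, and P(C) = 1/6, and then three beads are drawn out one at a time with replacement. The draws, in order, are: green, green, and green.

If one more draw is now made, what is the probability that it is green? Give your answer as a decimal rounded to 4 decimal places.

Compute the likelihood of the observed sequence for each case: P(data | urn A) = (1/10)(1/10)(1/10) = 0.001; P(data | urn B) = (5/6)(5/6)(5/6) = 0.5787; P(data | urn C) = (3/11)(3/11)(3/11) = 0.020285.
Multiplying each by its prior: 1/2 · 0.001 = 0.0005, 1/3 · 0.5787 = 0.1929, 1/6 · 0.020285 = 0.0033809; these sum to 0.19678.
Normalising, the posterior is P(urn A | data) = 0.0025409, P(urn B | data) = 0.98028, P(urn C | data) = 0.017181.
So P(green next | data) = Σ P(green next | H) P(H | data) = (1/10)(0.0025409) + (5/6)(0.98028) + (3/11)(0.017181) = 0.82184.

0.8218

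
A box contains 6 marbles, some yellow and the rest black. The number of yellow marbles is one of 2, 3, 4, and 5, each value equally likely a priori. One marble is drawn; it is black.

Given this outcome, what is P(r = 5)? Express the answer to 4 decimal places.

0.1000

The likelihood of this draw under each hypothesis: P(data | r = 2) = (4/6) = 2/3; P(data | r = 3) = (3/6) = 1/2; P(data | r = 4) = (2/6) = 1/3; P(data | r = 5) = (1/6) = 1/6.
Weighting by the prior gives 1/4 · 2/3 = 1/6, 1/4 · 1/2 = 1/8, 1/4 · 1/3 = 1/12, 1/4 · 1/6 = 1/24; these sum to 5/12.
So P(r = 5 | data) = (1/24) / (5/12) = 1/10.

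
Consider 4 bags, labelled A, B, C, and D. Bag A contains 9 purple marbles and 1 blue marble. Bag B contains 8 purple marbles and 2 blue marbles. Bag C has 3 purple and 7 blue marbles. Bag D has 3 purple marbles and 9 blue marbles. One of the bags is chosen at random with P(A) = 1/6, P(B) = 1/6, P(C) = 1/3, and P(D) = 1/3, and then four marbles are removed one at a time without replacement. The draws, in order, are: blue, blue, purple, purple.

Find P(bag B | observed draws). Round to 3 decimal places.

Compute the likelihood of the observed sequence for each case: P(data | bag A) = (1/10)(0/9) = 0; P(data | bag B) = (2/10)(1/9)(8/8)(7/7) = 0.022222; P(data | bag C) = (7/10)(6/9)(3/8)(2/7) = 0.05; P(data | bag D) = (9/12)(8/11)(3/10)(2/9) = 0.036364.
Multiplying each by its prior: 1/6 · 0 = 0, 1/6 · 0.022222 = 0.0037037, 1/3 · 0.05 = 0.016667, 1/3 · 0.036364 = 0.012121; these sum to 0.032492.
Therefore the posterior P(bag B | data) = (0.0037037) / (0.032492) = 0.11399.

0.114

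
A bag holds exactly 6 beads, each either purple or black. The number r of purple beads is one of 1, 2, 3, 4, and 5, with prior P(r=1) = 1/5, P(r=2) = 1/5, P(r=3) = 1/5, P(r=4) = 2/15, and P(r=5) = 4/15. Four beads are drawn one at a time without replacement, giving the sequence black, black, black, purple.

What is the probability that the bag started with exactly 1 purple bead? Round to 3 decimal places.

The likelihood of the observed sequence under each hypothesis: P(data | r = 1) = (5/6)(4/5)(3/4)(1/3) = 1/6; P(data | r = 2) = (4/6)(3/5)(2/4)(2/3) = 2/15; P(data | r = 3) = (3/6)(2/5)(1/4)(3/3) = 1/20; P(data | r = 4) = (2/6)(1/5)(0/4) = 0; P(data | r = 5) = (1/6)(0/5) = 0.
The prior-weighted likelihoods are 1/5 · 1/6 = 1/30, 1/5 · 2/15 = 2/75, 1/5 · 1/20 = 1/100, 2/15 · 0 = 0, 4/15 · 0 = 0; summing to 7/100.
So P(r = 1 | data) = (1/30) / (7/100) = 10/21.

0.476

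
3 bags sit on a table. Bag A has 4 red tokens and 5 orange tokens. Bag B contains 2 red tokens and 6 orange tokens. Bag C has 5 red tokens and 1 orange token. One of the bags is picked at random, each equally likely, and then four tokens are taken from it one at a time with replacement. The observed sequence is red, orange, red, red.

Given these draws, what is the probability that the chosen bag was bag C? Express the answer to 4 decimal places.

0.6146

Compute the likelihood of the observed sequence for each case: P(data | bag A) = (4/9)(5/9)(4/9)(4/9) = 0.048773; P(data | bag B) = (2/8)(6/8)(2/8)(2/8) = 0.011719; P(data | bag C) = (5/6)(1/6)(5/6)(5/6) = 0.096451.
Multiplying each by its prior: 1/3 · 0.048773 = 0.016258, 1/3 · 0.011719 = 0.0039062, 1/3 · 0.096451 = 0.03215; summing to 0.052314.
Hence P(bag C | data) = (0.03215) / (0.052314) = 0.61456.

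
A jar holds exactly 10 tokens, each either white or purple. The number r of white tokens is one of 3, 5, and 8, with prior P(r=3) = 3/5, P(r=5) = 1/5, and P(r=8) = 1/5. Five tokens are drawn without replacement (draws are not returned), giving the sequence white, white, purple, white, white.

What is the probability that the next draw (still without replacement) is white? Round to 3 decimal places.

Compute the likelihood of the observed sequence for each case: P(data | r = 3) = (3/10)(2/9)(7/8)(1/7)(0/6) = 0; P(data | r = 5) = (5/10)(4/9)(5/8)(3/7)(2/6) = 5/252; P(data | r = 8) = (8/10)(7/9)(2/8)(6/7)(5/6) = 1/9.
Multiplying each by its prior: 3/5 · 0 = 0, 1/5 · 5/252 = 1/252, 1/5 · 1/9 = 1/45; with total 11/420.
Normalising, the posterior is P(r = 3 | data) = 0, P(r = 5 | data) = 5/33, P(r = 8 | data) = 28/33.
So P(white next | data) = Σ P(white next | H) P(H | data) = (1/5)(5/33) + (4/5)(28/33) = 39/55.

0.709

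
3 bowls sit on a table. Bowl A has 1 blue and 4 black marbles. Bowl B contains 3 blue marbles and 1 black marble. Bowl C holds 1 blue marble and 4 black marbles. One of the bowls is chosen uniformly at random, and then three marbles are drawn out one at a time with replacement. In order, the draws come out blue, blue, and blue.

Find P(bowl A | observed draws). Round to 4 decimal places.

Compute the likelihood of the observed sequence for each case: P(data | bowl A) = (1/5)(1/5)(1/5) = 0.008; P(data | bowl B) = (3/4)(3/4)(3/4) = 0.42188; P(data | bowl C) = (1/5)(1/5)(1/5) = 0.008.
The prior-weighted likelihoods are 1/3 · 0.008 = 0.0026667, 1/3 · 0.42188 = 0.14062, 1/3 · 0.008 = 0.0026667; summing to 0.14596.
Hence P(bowl A | data) = (0.0026667) / (0.14596) = 0.01827.

0.0183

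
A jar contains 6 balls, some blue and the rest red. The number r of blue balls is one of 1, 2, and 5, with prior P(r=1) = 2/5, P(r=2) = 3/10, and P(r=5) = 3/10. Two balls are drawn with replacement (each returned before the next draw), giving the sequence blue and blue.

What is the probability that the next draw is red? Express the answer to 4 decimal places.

The likelihood of the observed sequence under each hypothesis: P(data | r = 1) = (1/6)(1/6) = 1/36; P(data | r = 2) = (2/6)(2/6) = 1/9; P(data | r = 5) = (5/6)(5/6) = 25/36.
The prior-weighted likelihoods are 2/5 · 1/36 = 1/90, 3/10 · 1/9 = 1/30, 3/10 · 25/36 = 5/24; these sum to 91/360.
Normalising, the posterior is P(r = 1 | data) = 4/91, P(r = 2 | data) = 12/91, P(r = 5 | data) = 75/91.
The predictive probability is P(red next | data) = (5/6)(4/91) + (2/3)(12/91) + (1/6)(75/91) = 11/42.

0.2619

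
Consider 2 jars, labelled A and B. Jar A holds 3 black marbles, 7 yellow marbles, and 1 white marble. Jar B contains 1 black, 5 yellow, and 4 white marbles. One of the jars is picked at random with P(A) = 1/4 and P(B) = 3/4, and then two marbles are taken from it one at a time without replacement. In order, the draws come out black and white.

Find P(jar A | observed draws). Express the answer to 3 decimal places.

0.170

Compute the likelihood of the observed sequence for each case: P(data | jar A) = (3/11)(1/10) = 0.027273; P(data | jar B) = (1/10)(4/9) = 0.044444.
Multiplying each by its prior: 1/4 · 0.027273 = 0.0068182, 3/4 · 0.044444 = 0.033333; these sum to 0.040152.
Therefore the posterior P(jar A | data) = (0.0068182) / (0.040152) = 0.16981.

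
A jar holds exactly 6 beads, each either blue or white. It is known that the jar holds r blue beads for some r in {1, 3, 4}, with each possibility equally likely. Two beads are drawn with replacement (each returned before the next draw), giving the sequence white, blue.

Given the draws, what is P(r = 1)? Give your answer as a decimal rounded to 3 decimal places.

0.227

Under each hypothesis, the probability of the observed sequence is: P(data | r = 1) = (5/6)(1/6) = 5/36; P(data | r = 3) = (3/6)(3/6) = 1/4; P(data | r = 4) = (2/6)(4/6) = 2/9.
Weighting by the prior gives 1/3 · 5/36 = 5/108, 1/3 · 1/4 = 1/12, 1/3 · 2/9 = 2/27; these sum to 11/54.
By Bayes' rule, P(r = 1 | data) = (5/108) / (11/54) = 5/22.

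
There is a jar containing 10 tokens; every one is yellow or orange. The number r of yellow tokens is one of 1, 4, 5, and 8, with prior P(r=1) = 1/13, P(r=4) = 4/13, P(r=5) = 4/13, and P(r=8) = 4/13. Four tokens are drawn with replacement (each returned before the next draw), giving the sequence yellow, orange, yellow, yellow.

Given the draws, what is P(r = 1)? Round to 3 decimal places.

Under each hypothesis, the probability of the observed sequence is: P(data | r = 1) = (1/10)(9/10)(1/10)(1/10) = 0.0009; P(data | r = 4) = (4/10)(6/10)(4/10)(4/10) = 0.0384; P(data | r = 5) = (5/10)(5/10)(5/10)(5/10) = 0.0625; P(data | r = 8) = (8/10)(2/10)(8/10)(8/10) = 0.1024.
Weighting by the prior gives 1/13 · 0.0009 = 6.9231e-05, 4/13 · 0.0384 = 0.011815, 4/13 · 0.0625 = 0.019231, 4/13 · 0.1024 = 0.031508; summing to 0.062623.
By Bayes' rule, P(r = 1 | data) = (6.9231e-05) / (0.062623) = 0.0011055.

0.001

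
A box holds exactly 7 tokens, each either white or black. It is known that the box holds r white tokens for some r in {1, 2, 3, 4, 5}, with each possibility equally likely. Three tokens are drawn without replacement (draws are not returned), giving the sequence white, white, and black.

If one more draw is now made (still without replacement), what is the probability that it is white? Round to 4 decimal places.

0.4909

Under each hypothesis, the probability of the observed sequence is: P(data | r = 1) = (1/7)(0/6) = 0; P(data | r = 2) = (2/7)(1/6)(5/5) = 1/21; P(data | r = 3) = (3/7)(2/6)(4/5) = 4/35; P(data | r = 4) = (4/7)(3/6)(3/5) = 6/35; P(data | r = 5) = (5/7)(4/6)(2/5) = 4/21.
The prior-weighted likelihoods are 1/5 · 0 = 0, 1/5 · 1/21 = 1/105, 1/5 · 4/35 = 4/175, 1/5 · 6/35 = 6/175, 1/5 · 4/21 = 4/105; with total 11/105.
Dividing through by the total gives posterior P(r = 1 | data) = 0, P(r = 2 | data) = 1/11, P(r = 3 | data) = 12/55, P(r = 4 | data) = 18/55, P(r = 5 | data) = 4/11.
So P(white next | data) = Σ P(white next | H) P(H | data) = (0)(1/11) + (1/4)(12/55) + (1/2)(18/55) + (3/4)(4/11) = 27/55.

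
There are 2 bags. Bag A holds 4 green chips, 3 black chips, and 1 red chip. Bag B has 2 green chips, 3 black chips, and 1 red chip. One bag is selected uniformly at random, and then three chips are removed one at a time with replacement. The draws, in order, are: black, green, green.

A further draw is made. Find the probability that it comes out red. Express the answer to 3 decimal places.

0.141

Compute the likelihood of the observed sequence for each case: P(data | bag A) = (3/8)(4/8)(4/8) = 3/32; P(data | bag B) = (3/6)(2/6)(2/6) = 1/18.
Weighting by the prior gives 1/2 · 3/32 = 3/64, 1/2 · 1/18 = 1/36; with total 43/576.
Dividing through by the total gives posterior P(bag A | data) = 0.62791, P(bag B | data) = 0.37209.
The predictive probability is P(red next | data) = (1/8)(0.62791) + (1/6)(0.37209) = 0.1405.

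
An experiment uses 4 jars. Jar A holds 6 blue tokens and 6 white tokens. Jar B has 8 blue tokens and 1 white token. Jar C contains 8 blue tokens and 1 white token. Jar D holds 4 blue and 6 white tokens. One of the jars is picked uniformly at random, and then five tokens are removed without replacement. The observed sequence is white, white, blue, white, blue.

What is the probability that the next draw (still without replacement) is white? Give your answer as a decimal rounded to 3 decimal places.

For each hypothesis, P(data | H) works out to: P(data | jar A) = (6/12)(5/11)(6/10)(4/9)(5/8) = 0.037879; P(data | jar B) = (1/9)(0/8) = 0; P(data | jar C) = (1/9)(0/8) = 0; P(data | jar D) = (6/10)(5/9)(4/8)(4/7)(3/6) = 0.047619.
The prior-weighted likelihoods are 1/4 · 0.037879 = 0.0094697, 1/4 · 0 = 0, 1/4 · 0 = 0, 1/4 · 0.047619 = 0.011905; these sum to 0.021374.
Normalising, the posterior is P(jar A | data) = 0.44304, P(jar B | data) = 0, P(jar C | data) = 0, P(jar D | data) = 0.55696.
So P(white next | data) = Σ P(white next | H) P(H | data) = (3/7)(0.44304) + (3/5)(0.55696) = 0.52405.

0.524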